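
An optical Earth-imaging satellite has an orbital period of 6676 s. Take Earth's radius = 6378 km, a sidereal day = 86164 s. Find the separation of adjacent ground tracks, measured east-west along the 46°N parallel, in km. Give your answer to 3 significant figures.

Node shift per orbit = (6676.0/86164) × 360° = 27.89°.
Equatorial spacing = 27.89 × 111.3 km/° = 3105 km.
At 46° latitude, spacing = 3105 × cos(46°) = 2157 km.

2160 km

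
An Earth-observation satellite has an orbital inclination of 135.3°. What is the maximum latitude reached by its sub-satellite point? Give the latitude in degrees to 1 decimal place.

44.7°

Retrograde orbit: the ground track reaches ±(180° − i) = ±(180 − 135.3) = ±44.7°.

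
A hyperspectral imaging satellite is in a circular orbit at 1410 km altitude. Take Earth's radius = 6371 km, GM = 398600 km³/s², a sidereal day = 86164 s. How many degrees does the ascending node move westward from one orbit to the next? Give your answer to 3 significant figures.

28.5°

Semi-major axis a = 6371 + 1410 = 7781 km. Period T = 2π√(a³/μ) = 2π√(7781³/398600) = 6830.7 s = 113.84 min.
During one orbit Earth rotates (6830.7 / 86164) × 360° = 28.54°.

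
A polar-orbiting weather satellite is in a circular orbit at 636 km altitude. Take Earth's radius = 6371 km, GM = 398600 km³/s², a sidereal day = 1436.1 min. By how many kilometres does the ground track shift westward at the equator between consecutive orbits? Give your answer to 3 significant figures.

2710 km

Semi-major axis a = 6371 + 636 = 7007 km. Period T = 2π√(a³/μ) = 2π√(7007³/398600) = 5837.3 s = 97.29 min.
During one orbit Earth rotates (5837.3 / 86166) × 360° = 24.39°.
At the equator that is 24.39° × (2π·6371/360) km/° = 24.39 × 111.2 = 2712 km.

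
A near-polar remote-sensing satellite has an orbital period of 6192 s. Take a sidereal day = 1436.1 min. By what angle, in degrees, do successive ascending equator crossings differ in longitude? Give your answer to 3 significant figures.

During one orbit Earth rotates (6192.0 / 86166) × 360° = 25.87°.

25.9°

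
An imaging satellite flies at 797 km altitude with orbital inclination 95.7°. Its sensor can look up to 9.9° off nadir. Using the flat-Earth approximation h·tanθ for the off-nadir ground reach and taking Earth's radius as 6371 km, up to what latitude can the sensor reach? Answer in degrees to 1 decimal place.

85.6°

Retrograde orbit: the ground track reaches ±(180° − i) = ±(180 − 95.7) = ±84.3°.
Sensor half-swath on the ground ≈ 797·tan(9.9°) = 139 km = 1.25° of latitude.
Maximum observable latitude ≈ 84.3 + 1.25 = 85.6°.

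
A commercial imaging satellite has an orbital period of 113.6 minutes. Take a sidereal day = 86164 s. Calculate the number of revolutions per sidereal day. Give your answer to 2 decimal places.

12.64

T = 113.6 min = 6816.0 s.
Orbits per sidereal day = 86164 / 6816.0 = 12.641.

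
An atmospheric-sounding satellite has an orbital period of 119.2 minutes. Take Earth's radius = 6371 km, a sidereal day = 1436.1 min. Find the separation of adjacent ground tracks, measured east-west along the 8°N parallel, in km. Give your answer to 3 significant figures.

T = 119.2 min = 7152.0 s.
Node shift per orbit = (7152.0/86166) × 360° = 29.88°.
Equatorial spacing = 29.88 × 111.2 km/° = 3323 km.
At 8° latitude, spacing = 3323 × cos(8°) = 3290 km.

3290 km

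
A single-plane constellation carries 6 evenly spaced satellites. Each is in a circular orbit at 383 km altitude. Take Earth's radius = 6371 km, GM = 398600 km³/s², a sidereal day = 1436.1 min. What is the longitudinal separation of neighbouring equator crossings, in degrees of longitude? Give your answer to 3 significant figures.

3.85°

Semi-major axis a = 6371 + 383 = 6754 km. Period T = 2π√(a³/μ) = 2π√(6754³/398600) = 5524.0 s = 92.07 min.
Single-satellite node shift = (5524.0/86166) × 360° = 23.08°.
With 6 satellites evenly phased, successive equator crossings are 23.08/6 = 3.847° apart.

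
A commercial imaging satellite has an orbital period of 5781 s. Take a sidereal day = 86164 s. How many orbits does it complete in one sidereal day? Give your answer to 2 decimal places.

Orbits per sidereal day = 86164 / 5781.0 = 14.905.

14.90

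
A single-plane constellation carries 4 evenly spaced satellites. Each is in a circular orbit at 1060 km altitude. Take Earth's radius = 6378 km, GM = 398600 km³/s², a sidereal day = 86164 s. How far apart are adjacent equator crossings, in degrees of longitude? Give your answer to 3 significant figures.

Semi-major axis a = 6378 + 1060 = 7438 km. Period T = 2π√(a³/μ) = 2π√(7438³/398600) = 6384.0 s = 106.40 min.
Single-satellite node shift = (6384.0/86164) × 360° = 26.67°.
With 4 satellites evenly phased, successive equator crossings are 26.67/4 = 6.668° apart.

6.67°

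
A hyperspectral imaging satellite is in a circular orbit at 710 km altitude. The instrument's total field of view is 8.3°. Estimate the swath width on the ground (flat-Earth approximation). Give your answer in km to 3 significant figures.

103 km

Half-angle = 8.3°/2 = 4.15°.
Swath width ≈ 2h·tan(θ/2) = 2 × 710 × tan(4.15°) = 103.0 km.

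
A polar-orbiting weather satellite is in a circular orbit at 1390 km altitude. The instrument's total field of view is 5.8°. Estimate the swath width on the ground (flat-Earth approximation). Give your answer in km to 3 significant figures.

Half-angle = 5.8°/2 = 2.9°.
Swath width ≈ 2h·tan(θ/2) = 2 × 1390 × tan(2.9°) = 140.8 km.

141 km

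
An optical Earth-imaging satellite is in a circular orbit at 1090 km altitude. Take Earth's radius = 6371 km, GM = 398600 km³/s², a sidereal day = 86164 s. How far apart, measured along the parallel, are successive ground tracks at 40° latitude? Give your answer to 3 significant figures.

2280 km

Semi-major axis a = 6371 + 1090 = 7461 km. Period T = 2π√(a³/μ) = 2π√(7461³/398600) = 6413.7 s = 106.89 min.
Node shift per orbit = (6413.7/86164) × 360° = 26.80°.
Equatorial spacing = 26.80 × 111.2 km/° = 2980 km.
At 40° latitude, spacing = 2980 × cos(40°) = 2283 km.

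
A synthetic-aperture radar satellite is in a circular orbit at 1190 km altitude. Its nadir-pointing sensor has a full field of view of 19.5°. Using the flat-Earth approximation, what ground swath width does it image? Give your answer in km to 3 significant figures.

Half-angle = 19.5°/2 = 9.75°.
Swath width ≈ 2h·tan(θ/2) = 2 × 1190 × tan(9.75°) = 409.0 km.

409 km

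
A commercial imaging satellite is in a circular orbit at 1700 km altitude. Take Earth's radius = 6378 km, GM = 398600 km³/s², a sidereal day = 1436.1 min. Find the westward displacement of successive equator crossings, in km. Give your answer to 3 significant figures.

3360 km

Semi-major axis a = 6378 + 1700 = 8078 km. Period T = 2π√(a³/μ) = 2π√(8078³/398600) = 7225.5 s = 120.42 min.
During one orbit Earth rotates (7225.5 / 86166) × 360° = 30.19°.
At the equator that is 30.19° × (2π·6378/360) km/° = 30.19 × 111.3 = 3360 km.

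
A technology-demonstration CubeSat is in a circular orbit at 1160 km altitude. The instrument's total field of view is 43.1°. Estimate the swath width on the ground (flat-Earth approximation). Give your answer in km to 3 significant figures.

Half-angle = 43.1°/2 = 21.55°.
Swath width ≈ 2h·tan(θ/2) = 2 × 1160 × tan(21.55°) = 916.2 km.

916 km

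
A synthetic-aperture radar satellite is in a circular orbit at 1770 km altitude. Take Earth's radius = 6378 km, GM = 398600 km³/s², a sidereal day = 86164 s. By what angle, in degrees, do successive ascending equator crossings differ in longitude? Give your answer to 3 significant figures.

30.6°

Semi-major axis a = 6378 + 1770 = 8148 km. Period T = 2π√(a³/μ) = 2π√(8148³/398600) = 7319.6 s = 121.99 min.
During one orbit Earth rotates (7319.6 / 86164) × 360° = 30.58°.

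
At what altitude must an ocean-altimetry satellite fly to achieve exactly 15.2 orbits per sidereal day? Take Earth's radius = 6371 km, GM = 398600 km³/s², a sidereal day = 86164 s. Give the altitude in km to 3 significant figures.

500 km

Required period T = 86164 / 15.2 = 5668.7 s.
From T = 2π√(a³/μ): a = (μ T²/4π²)^(1/3) = (398600 × 5668.7² / 4π²)^(1/3) = 6871 km.
Altitude h = a − R = 6871 − 6371 = 500 km.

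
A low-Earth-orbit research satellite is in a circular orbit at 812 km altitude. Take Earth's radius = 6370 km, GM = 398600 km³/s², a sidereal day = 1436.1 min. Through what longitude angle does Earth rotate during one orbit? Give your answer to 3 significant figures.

25.3°

Semi-major axis a = 6370 + 812 = 7182 km. Period T = 2π√(a³/μ) = 2π√(7182³/398600) = 6057.3 s = 100.96 min.
During one orbit Earth rotates (6057.3 / 86166) × 360° = 25.31°.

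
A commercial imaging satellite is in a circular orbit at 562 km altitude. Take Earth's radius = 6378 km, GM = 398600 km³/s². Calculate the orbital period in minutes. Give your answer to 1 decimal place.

95.9 min

Semi-major axis a = 6378 + 562 = 6940 km. Period T = 2π√(a³/μ) = 2π√(6940³/398600) = 5753.7 s = 95.90 min.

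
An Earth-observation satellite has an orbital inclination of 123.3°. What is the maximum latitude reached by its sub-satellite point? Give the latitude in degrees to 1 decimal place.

Retrograde orbit: the ground track reaches ±(180° − i) = ±(180 − 123.3) = ±56.7°.

56.7°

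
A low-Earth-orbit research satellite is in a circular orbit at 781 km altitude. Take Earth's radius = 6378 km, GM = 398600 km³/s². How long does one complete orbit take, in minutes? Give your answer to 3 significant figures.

100 min

Semi-major axis a = 6378 + 781 = 7159 km. Period T = 2π√(a³/μ) = 2π√(7159³/398600) = 6028.2 s = 100.47 min.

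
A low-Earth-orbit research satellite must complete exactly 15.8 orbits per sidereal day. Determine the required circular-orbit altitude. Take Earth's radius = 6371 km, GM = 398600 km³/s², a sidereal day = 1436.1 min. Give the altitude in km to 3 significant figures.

Required period T = 86166 / 15.8 = 5453.5 s.
From T = 2π√(a³/μ): a = (μ T²/4π²)^(1/3) = (398600 × 5453.5² / 4π²)^(1/3) = 6696 km.
Altitude h = a − R = 6696 − 6371 = 325 km.

325 km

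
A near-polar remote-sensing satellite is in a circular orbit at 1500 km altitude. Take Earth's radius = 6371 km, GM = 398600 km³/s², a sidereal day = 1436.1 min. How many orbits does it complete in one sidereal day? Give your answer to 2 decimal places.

Semi-major axis a = 6371 + 1500 = 7871 km. Period T = 2π√(a³/μ) = 2π√(7871³/398600) = 6949.5 s = 115.83 min.
Orbits per sidereal day = 86166 / 6949.5 = 12.399.

12.40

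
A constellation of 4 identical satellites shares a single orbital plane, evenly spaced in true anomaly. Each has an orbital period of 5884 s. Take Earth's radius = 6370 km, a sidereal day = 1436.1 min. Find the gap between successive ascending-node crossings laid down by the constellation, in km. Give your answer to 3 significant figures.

Single-satellite node shift = (5884.0/86166) × 360° = 24.58°.
With 4 satellites evenly phased, successive equator crossings are 24.58/4 = 6.146° apart.
That is 6.146 × 111.2 = 683 km at the equator.

683 km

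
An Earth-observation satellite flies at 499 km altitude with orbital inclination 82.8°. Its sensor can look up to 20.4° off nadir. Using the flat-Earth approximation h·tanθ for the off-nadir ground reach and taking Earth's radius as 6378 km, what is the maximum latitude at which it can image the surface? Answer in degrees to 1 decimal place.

84.5°

For a prograde orbit the ground track reaches latitude ±i = ±82.8°.
Sensor half-swath on the ground ≈ 499·tan(20.4°) = 186 km = 1.67° of latitude.
Maximum observable latitude ≈ 82.8 + 1.67 = 84.5°.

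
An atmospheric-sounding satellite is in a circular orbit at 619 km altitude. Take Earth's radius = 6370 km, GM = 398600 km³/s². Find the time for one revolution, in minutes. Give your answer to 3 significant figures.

Semi-major axis a = 6370 + 619 = 6989 km. Period T = 2π√(a³/μ) = 2π√(6989³/398600) = 5814.8 s = 96.91 min.

96.9 min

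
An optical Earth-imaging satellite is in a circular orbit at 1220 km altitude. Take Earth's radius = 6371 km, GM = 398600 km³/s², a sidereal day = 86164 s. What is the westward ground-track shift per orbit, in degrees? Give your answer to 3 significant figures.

Semi-major axis a = 6371 + 1220 = 7591 km. Period T = 2π√(a³/μ) = 2π√(7591³/398600) = 6582.0 s = 109.70 min.
During one orbit Earth rotates (6582.0 / 86164) × 360° = 27.50°.

27.5°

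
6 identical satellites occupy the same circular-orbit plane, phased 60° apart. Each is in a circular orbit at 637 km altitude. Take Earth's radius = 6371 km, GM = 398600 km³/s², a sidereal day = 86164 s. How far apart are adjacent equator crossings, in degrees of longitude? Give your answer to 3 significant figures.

Semi-major axis a = 6371 + 637 = 7008 km. Period T = 2π√(a³/μ) = 2π√(7008³/398600) = 5838.5 s = 97.31 min.
Single-satellite node shift = (5838.5/86164) × 360° = 24.39°.
With 6 satellites evenly phased, successive equator crossings are 24.39/6 = 4.066° apart.

4.07°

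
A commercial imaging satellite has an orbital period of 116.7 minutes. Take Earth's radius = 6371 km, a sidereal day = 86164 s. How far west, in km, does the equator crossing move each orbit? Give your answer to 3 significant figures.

T = 116.7 min = 7002.0 s.
During one orbit Earth rotates (7002.0 / 86164) × 360° = 29.25°.
At the equator that is 29.25° × (2π·6371/360) km/° = 29.25 × 111.2 = 3253 km.

3250 km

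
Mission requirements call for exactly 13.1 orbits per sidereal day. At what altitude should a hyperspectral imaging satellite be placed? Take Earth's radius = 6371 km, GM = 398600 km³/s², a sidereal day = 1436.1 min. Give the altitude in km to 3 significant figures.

1220 km

Required period T = 86166 / 13.1 = 6577.6 s.
From T = 2π√(a³/μ): a = (μ T²/4π²)^(1/3) = (398600 × 6577.6² / 4π²)^(1/3) = 7588 km.
Altitude h = a − R = 7588 − 6371 = 1217 km.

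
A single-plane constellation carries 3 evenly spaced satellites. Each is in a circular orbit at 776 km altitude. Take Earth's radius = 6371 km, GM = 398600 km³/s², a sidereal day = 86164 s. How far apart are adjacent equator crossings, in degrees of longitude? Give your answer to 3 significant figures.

8.37°

Semi-major axis a = 6371 + 776 = 7147 km. Period T = 2π√(a³/μ) = 2π√(7147³/398600) = 6013.1 s = 100.22 min.
Single-satellite node shift = (6013.1/86164) × 360° = 25.12°.
With 3 satellites evenly phased, successive equator crossings are 25.12/3 = 8.374° apart.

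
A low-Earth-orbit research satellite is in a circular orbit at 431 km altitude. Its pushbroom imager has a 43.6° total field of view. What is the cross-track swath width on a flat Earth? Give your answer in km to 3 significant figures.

Half-angle = 43.6°/2 = 21.8°.
Swath width ≈ 2h·tan(θ/2) = 2 × 431 × tan(21.8°) = 344.8 km.

345 km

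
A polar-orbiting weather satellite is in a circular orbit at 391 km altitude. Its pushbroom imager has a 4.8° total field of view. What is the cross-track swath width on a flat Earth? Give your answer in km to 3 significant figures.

Half-angle = 4.8°/2 = 2.4°.
Swath width ≈ 2h·tan(θ/2) = 2 × 391 × tan(2.4°) = 32.8 km.

32.8 km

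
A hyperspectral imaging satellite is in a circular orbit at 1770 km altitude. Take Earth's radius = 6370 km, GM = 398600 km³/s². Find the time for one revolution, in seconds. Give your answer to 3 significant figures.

Semi-major axis a = 6370 + 1770 = 8140 km. Period T = 2π√(a³/μ) = 2π√(8140³/398600) = 7308.8 s = 121.81 min.

7310 seconds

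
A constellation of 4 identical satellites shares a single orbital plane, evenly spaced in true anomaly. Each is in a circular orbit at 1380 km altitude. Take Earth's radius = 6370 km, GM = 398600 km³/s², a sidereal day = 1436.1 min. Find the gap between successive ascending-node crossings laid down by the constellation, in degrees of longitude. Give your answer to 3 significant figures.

Semi-major axis a = 6370 + 1380 = 7750 km. Period T = 2π√(a³/μ) = 2π√(7750³/398600) = 6789.9 s = 113.17 min.
Single-satellite node shift = (6789.9/86166) × 360° = 28.37°.
With 4 satellites evenly phased, successive equator crossings are 28.37/4 = 7.092° apart.

7.09°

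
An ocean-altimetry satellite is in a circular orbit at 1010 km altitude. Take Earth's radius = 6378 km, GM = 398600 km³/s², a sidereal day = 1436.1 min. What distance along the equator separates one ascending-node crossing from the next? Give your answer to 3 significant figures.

Semi-major axis a = 6378 + 1010 = 7388 km. Period T = 2π√(a³/μ) = 2π√(7388³/398600) = 6319.8 s = 105.33 min.
During one orbit Earth rotates (6319.8 / 86166) × 360° = 26.40°.
At the equator that is 26.40° × (2π·6378/360) km/° = 26.40 × 111.3 = 2939 km.

2940 km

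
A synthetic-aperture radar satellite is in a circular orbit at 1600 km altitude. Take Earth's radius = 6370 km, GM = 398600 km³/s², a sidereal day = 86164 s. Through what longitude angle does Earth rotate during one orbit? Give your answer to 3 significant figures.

29.6°

Semi-major axis a = 6370 + 1600 = 7970 km. Period T = 2π√(a³/μ) = 2π√(7970³/398600) = 7081.1 s = 118.02 min.
During one orbit Earth rotates (7081.1 / 86164) × 360° = 29.59°.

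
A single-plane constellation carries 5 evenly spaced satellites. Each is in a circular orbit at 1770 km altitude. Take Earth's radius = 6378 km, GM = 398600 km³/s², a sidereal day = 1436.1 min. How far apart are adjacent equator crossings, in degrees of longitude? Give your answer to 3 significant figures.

6.12°

Semi-major axis a = 6378 + 1770 = 8148 km. Period T = 2π√(a³/μ) = 2π√(8148³/398600) = 7319.6 s = 121.99 min.
Single-satellite node shift = (7319.6/86166) × 360° = 30.58°.
With 5 satellites evenly phased, successive equator crossings are 30.58/5 = 6.116° apart.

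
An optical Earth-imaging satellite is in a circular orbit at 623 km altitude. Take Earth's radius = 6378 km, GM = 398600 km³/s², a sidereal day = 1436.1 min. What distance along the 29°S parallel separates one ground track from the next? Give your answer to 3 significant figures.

Semi-major axis a = 6378 + 623 = 7001 km. Period T = 2π√(a³/μ) = 2π√(7001³/398600) = 5829.8 s = 97.16 min.
Node shift per orbit = (5829.8/86166) × 360° = 24.36°.
Equatorial spacing = 24.36 × 111.3 km/° = 2711 km.
At 29° latitude, spacing = 2711 × cos(29°) = 2371 km.

2370 km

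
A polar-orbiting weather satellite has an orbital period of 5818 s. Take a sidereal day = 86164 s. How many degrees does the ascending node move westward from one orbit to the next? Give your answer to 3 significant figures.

During one orbit Earth rotates (5818.0 / 86164) × 360° = 24.31°.

24.3°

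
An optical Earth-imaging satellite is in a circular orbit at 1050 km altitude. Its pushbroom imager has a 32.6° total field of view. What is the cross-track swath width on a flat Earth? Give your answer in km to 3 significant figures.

614 km

Half-angle = 32.6°/2 = 16.3°.
Swath width ≈ 2h·tan(θ/2) = 2 × 1050 × tan(16.3°) = 614.1 km.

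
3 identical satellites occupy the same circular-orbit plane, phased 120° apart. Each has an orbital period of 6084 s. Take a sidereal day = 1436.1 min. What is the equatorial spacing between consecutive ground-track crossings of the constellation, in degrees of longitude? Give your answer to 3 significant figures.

Single-satellite node shift = (6084.0/86166) × 360° = 25.42°.
With 3 satellites evenly phased, successive equator crossings are 25.42/3 = 8.473° apart.

8.47°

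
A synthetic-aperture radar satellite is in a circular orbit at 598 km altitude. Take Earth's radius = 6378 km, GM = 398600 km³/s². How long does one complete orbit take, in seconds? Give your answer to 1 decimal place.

5798.6 seconds

Semi-major axis a = 6378 + 598 = 6976 km. Period T = 2π√(a³/μ) = 2π√(6976³/398600) = 5798.6 s = 96.64 min.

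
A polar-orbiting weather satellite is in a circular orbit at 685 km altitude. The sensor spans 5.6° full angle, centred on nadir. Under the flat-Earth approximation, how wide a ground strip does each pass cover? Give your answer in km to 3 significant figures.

67.0 km

Half-angle = 5.6°/2 = 2.8°.
Swath width ≈ 2h·tan(θ/2) = 2 × 685 × tan(2.8°) = 67.0 km.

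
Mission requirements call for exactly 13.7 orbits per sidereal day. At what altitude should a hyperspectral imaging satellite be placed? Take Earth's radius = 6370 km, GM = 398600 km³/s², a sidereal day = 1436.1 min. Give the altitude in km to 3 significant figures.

Required period T = 86166 / 13.7 = 6289.5 s.
From T = 2π√(a³/μ): a = (μ T²/4π²)^(1/3) = (398600 × 6289.5² / 4π²)^(1/3) = 7364 km.
Altitude h = a − R = 7364 − 6370 = 994 km.

994 km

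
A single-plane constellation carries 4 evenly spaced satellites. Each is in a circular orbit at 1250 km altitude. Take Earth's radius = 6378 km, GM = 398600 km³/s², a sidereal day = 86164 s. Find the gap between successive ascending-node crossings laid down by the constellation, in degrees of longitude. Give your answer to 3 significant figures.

Semi-major axis a = 6378 + 1250 = 7628 km. Period T = 2π√(a³/μ) = 2π√(7628³/398600) = 6630.2 s = 110.50 min.
Single-satellite node shift = (6630.2/86164) × 360° = 27.70°.
With 4 satellites evenly phased, successive equator crossings are 27.70/4 = 6.925° apart.

6.93°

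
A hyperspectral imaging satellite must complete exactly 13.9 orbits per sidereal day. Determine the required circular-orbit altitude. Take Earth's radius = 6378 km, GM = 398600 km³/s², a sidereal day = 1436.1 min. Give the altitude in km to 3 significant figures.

Required period T = 86166 / 13.9 = 6199.0 s.
From T = 2π√(a³/μ): a = (μ T²/4π²)^(1/3) = (398600 × 6199.0² / 4π²)^(1/3) = 7294 km.
Altitude h = a − R = 7294 − 6378 = 916 km.

916 km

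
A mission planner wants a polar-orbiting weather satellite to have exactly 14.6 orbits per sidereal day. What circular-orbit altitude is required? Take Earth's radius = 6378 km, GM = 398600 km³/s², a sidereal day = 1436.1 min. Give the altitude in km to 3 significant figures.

Required period T = 86166 / 14.6 = 5901.8 s.
From T = 2π√(a³/μ): a = (μ T²/4π²)^(1/3) = (398600 × 5901.8² / 4π²)^(1/3) = 7059 km.
Altitude h = a − R = 7059 − 6378 = 681 km.

681 km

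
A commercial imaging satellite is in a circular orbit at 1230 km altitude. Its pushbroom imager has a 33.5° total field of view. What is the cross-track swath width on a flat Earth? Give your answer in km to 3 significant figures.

Half-angle = 33.5°/2 = 16.75°.
Swath width ≈ 2h·tan(θ/2) = 2 × 1230 × tan(16.75°) = 740.4 km.

740 km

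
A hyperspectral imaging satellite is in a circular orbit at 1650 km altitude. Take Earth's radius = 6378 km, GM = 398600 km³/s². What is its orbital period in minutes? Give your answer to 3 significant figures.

Semi-major axis a = 6378 + 1650 = 8028 km. Period T = 2π√(a³/μ) = 2π√(8028³/398600) = 7158.5 s = 119.31 min.

119 min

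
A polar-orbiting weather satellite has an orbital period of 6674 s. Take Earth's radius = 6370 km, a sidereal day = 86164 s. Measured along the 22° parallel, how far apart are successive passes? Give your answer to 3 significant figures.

Node shift per orbit = (6674.0/86164) × 360° = 27.88°.
Equatorial spacing = 27.88 × 111.2 km/° = 3100 km.
At 22° latitude, spacing = 3100 × cos(22°) = 2874 km.

2870 km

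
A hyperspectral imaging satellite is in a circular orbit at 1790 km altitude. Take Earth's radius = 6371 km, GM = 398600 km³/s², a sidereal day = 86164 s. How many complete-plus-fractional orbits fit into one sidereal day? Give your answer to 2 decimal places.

11.74

Semi-major axis a = 6371 + 1790 = 8161 km. Period T = 2π√(a³/μ) = 2π√(8161³/398600) = 7337.1 s = 122.29 min.
Orbits per sidereal day = 86164 / 7337.1 = 11.744.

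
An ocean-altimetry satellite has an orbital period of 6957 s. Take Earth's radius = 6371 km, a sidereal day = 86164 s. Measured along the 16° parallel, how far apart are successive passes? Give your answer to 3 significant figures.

3110 km

Node shift per orbit = (6957.0/86164) × 360° = 29.07°.
Equatorial spacing = 29.07 × 111.2 km/° = 3232 km.
At 16° latitude, spacing = 3232 × cos(16°) = 3107 km.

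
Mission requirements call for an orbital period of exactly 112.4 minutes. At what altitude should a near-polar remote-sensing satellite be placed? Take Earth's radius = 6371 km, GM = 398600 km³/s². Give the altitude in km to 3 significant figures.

T = 112.4 min = 6744.0 s.
From T = 2π√(a³/μ): a = (μ T²/4π²)^(1/3) = (398600 × 6744.0² / 4π²)^(1/3) = 7715 km.
Altitude h = a − R = 7715 − 6371 = 1344 km.

1340 km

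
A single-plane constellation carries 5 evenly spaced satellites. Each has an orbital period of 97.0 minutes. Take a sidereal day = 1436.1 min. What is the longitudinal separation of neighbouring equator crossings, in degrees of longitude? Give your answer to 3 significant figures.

T = 97.0 min = 5820.0 s.
Single-satellite node shift = (5820.0/86166) × 360° = 24.32°.
With 5 satellites evenly phased, successive equator crossings are 24.32/5 = 4.863° apart.

4.86°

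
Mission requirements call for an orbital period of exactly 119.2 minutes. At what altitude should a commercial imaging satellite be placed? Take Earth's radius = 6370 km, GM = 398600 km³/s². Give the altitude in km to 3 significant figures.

1650 km

T = 119.2 min = 7152.0 s.
From T = 2π√(a³/μ): a = (μ T²/4π²)^(1/3) = (398600 × 7152.0² / 4π²)^(1/3) = 8023 km.
Altitude h = a − R = 8023 − 6370 = 1653 km.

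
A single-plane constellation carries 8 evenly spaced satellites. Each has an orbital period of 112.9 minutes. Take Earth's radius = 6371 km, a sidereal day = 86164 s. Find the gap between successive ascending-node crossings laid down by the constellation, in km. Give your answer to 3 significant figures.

T = 112.9 min = 6774.0 s.
Single-satellite node shift = (6774.0/86164) × 360° = 28.30°.
With 8 satellites evenly phased, successive equator crossings are 28.30/8 = 3.538° apart.
That is 3.538 × 111.2 = 393 km at the equator.

393 km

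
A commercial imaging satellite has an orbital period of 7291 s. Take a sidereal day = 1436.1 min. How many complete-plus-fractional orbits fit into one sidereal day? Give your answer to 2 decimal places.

Orbits per sidereal day = 86166 / 7291.0 = 11.818.

11.82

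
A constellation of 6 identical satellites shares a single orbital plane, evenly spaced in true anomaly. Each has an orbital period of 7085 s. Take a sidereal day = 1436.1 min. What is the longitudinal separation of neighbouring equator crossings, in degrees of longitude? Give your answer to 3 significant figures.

4.93°

Single-satellite node shift = (7085.0/86166) × 360° = 29.60°.
With 6 satellites evenly phased, successive equator crossings are 29.60/6 = 4.934° apart.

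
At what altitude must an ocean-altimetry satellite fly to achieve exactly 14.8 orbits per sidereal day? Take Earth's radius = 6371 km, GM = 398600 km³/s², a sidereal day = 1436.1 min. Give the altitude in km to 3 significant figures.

Required period T = 86166 / 14.8 = 5822.0 s.
From T = 2π√(a³/μ): a = (μ T²/4π²)^(1/3) = (398600 × 5822.0² / 4π²)^(1/3) = 6995 km.
Altitude h = a − R = 6995 − 6371 = 624 km.

624 km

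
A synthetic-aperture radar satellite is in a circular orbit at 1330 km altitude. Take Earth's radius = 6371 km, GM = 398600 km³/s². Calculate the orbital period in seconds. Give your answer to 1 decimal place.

Semi-major axis a = 6371 + 1330 = 7701 km. Period T = 2π√(a³/μ) = 2π√(7701³/398600) = 6725.6 s = 112.09 min.

6725.6 seconds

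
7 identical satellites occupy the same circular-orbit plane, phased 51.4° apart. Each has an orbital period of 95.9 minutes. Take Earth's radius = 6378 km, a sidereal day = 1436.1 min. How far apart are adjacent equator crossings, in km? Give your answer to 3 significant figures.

382 km

T = 95.9 min = 5754.0 s.
Single-satellite node shift = (5754.0/86166) × 360° = 24.04°.
With 7 satellites evenly phased, successive equator crossings are 24.04/7 = 3.434° apart.
That is 3.434 × 111.3 = 382 km at the equator.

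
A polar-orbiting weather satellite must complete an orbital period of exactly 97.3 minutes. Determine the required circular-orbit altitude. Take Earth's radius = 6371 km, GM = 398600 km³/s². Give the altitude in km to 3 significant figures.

T = 97.3 min = 5838.0 s.
From T = 2π√(a³/μ): a = (μ T²/4π²)^(1/3) = (398600 × 5838.0² / 4π²)^(1/3) = 7008 km.
Altitude h = a − R = 7008 − 6371 = 637 km.

637 km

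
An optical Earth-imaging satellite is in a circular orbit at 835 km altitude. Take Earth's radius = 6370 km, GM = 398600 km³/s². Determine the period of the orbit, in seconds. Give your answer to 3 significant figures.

Semi-major axis a = 6370 + 835 = 7205 km. Period T = 2π√(a³/μ) = 2π√(7205³/398600) = 6086.4 s = 101.44 min.

6090 seconds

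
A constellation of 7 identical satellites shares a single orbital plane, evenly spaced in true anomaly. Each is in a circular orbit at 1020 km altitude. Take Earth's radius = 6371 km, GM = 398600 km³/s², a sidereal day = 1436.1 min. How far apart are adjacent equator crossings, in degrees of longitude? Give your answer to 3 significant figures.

Semi-major axis a = 6371 + 1020 = 7391 km. Period T = 2π√(a³/μ) = 2π√(7391³/398600) = 6323.6 s = 105.39 min.
Single-satellite node shift = (6323.6/86166) × 360° = 26.42°.
With 7 satellites evenly phased, successive equator crossings are 26.42/7 = 3.774° apart.

3.77°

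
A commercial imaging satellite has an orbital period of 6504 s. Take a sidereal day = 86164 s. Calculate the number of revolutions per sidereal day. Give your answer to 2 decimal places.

Orbits per sidereal day = 86164 / 6504.0 = 13.248.

13.25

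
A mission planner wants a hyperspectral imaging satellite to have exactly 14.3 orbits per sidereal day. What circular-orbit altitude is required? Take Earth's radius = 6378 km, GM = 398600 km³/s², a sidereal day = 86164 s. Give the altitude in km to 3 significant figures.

Required period T = 86164 / 14.3 = 6025.5 s.
From T = 2π√(a³/μ): a = (μ T²/4π²)^(1/3) = (398600 × 6025.5² / 4π²)^(1/3) = 7157 km.
Altitude h = a − R = 7157 − 6378 = 779 km.

779 km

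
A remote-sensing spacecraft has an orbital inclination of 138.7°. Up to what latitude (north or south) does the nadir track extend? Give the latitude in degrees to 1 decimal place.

41.3°

Retrograde orbit: the ground track reaches ±(180° − i) = ±(180 − 138.7) = ±41.3°.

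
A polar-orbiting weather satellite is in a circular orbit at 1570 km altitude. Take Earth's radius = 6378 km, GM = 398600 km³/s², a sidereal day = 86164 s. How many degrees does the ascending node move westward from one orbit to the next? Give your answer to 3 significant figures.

29.5°

Semi-major axis a = 6378 + 1570 = 7948 km. Period T = 2π√(a³/μ) = 2π√(7948³/398600) = 7051.8 s = 117.53 min.
During one orbit Earth rotates (7051.8 / 86164) × 360° = 29.46°.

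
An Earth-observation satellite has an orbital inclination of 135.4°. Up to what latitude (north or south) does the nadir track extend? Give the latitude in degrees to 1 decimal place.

Retrograde orbit: the ground track reaches ±(180° − i) = ±(180 − 135.4) = ±44.6°.

44.6°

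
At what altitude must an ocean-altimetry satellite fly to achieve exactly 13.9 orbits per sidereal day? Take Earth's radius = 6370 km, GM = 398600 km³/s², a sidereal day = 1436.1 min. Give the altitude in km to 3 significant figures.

Required period T = 86166 / 13.9 = 6199.0 s.
From T = 2π√(a³/μ): a = (μ T²/4π²)^(1/3) = (398600 × 6199.0² / 4π²)^(1/3) = 7294 km.
Altitude h = a − R = 7294 − 6370 = 924 km.

924 km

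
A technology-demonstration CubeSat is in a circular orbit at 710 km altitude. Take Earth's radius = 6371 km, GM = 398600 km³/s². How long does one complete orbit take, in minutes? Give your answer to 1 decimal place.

Semi-major axis a = 6371 + 710 = 7081 km. Period T = 2π√(a³/μ) = 2π√(7081³/398600) = 5930.0 s = 98.83 min.

98.8 min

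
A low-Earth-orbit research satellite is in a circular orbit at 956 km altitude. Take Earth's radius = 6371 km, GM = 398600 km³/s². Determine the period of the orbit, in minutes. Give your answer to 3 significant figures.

104 min

Semi-major axis a = 6371 + 956 = 7327 km. Period T = 2π√(a³/μ) = 2π√(7327³/398600) = 6241.7 s = 104.03 min.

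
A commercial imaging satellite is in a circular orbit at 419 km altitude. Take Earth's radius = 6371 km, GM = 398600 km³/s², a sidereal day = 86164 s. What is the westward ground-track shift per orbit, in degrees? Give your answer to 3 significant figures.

Semi-major axis a = 6371 + 419 = 6790 km. Period T = 2π√(a³/μ) = 2π√(6790³/398600) = 5568.2 s = 92.80 min.
During one orbit Earth rotates (5568.2 / 86164) × 360° = 23.26°.

23.3°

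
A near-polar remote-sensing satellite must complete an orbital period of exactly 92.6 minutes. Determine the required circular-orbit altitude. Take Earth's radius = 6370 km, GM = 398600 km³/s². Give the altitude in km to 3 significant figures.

410 km

T = 92.6 min = 5556.0 s.
From T = 2π√(a³/μ): a = (μ T²/4π²)^(1/3) = (398600 × 5556.0² / 4π²)^(1/3) = 6780 km.
Altitude h = a − R = 6780 − 6370 = 410 km.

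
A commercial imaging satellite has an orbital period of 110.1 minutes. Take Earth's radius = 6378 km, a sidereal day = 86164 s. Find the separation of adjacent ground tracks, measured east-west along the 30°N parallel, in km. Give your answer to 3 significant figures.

T = 110.1 min = 6606.0 s.
Node shift per orbit = (6606.0/86164) × 360° = 27.60°.
Equatorial spacing = 27.60 × 111.3 km/° = 3072 km.
At 30° latitude, spacing = 3072 × cos(30°) = 2661 km.

2660 km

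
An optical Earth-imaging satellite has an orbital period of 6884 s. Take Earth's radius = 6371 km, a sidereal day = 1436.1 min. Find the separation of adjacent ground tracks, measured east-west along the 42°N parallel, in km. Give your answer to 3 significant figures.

Node shift per orbit = (6884.0/86166) × 360° = 28.76°.
Equatorial spacing = 28.76 × 111.2 km/° = 3198 km.
At 42° latitude, spacing = 3198 × cos(42°) = 2377 km.

2380 km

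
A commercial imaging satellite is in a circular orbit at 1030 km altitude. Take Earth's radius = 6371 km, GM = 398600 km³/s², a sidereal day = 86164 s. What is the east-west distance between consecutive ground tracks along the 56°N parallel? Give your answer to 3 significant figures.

Semi-major axis a = 6371 + 1030 = 7401 km. Period T = 2π√(a³/μ) = 2π√(7401³/398600) = 6336.5 s = 105.61 min.
Node shift per orbit = (6336.5/86164) × 360° = 26.47°.
Equatorial spacing = 26.47 × 111.2 km/° = 2944 km.
At 56° latitude, spacing = 2944 × cos(56°) = 1646 km.

1650 km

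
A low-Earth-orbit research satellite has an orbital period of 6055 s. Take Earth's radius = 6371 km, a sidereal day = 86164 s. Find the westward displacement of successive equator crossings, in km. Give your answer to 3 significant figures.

During one orbit Earth rotates (6055.0 / 86164) × 360° = 25.30°.
At the equator that is 25.30° × (2π·6371/360) km/° = 25.30 × 111.2 = 2813 km.

2810 km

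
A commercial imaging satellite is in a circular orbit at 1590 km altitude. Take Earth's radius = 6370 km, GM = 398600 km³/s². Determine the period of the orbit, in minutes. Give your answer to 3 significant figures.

118 min

Semi-major axis a = 6370 + 1590 = 7960 km. Period T = 2π√(a³/μ) = 2π√(7960³/398600) = 7067.7 s = 117.80 min.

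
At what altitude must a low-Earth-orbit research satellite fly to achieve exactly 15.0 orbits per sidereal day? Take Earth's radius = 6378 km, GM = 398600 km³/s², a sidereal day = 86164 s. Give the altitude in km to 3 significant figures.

Required period T = 86164 / 15.0 = 5744.3 s.
From T = 2π√(a³/μ): a = (μ T²/4π²)^(1/3) = (398600 × 5744.3² / 4π²)^(1/3) = 6932 km.
Altitude h = a − R = 6932 − 6378 = 554 km.

554 km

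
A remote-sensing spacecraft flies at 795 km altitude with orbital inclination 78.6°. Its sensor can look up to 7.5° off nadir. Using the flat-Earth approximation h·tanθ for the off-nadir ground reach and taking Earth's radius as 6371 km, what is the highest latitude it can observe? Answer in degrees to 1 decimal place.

79.5°

For a prograde orbit the ground track reaches latitude ±i = ±78.6°.
Sensor half-swath on the ground ≈ 795·tan(7.5°) = 105 km = 0.94° of latitude.
Maximum observable latitude ≈ 78.6 + 0.94 = 79.5°.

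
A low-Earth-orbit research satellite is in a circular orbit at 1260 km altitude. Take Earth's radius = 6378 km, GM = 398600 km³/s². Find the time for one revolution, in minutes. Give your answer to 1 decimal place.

Semi-major axis a = 6378 + 1260 = 7638 km. Period T = 2π√(a³/μ) = 2π√(7638³/398600) = 6643.3 s = 110.72 min.

110.7 min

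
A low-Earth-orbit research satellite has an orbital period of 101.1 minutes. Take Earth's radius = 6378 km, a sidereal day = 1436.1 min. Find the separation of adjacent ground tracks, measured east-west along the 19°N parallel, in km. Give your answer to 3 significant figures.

T = 101.1 min = 6066.0 s.
Node shift per orbit = (6066.0/86166) × 360° = 25.34°.
Equatorial spacing = 25.34 × 111.3 km/° = 2821 km.
At 19° latitude, spacing = 2821 × cos(19°) = 2667 km.

2670 km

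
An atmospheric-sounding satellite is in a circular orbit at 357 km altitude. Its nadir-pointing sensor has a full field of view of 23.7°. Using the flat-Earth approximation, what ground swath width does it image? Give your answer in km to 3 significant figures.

150 km

Half-angle = 23.7°/2 = 11.85°.
Swath width ≈ 2h·tan(θ/2) = 2 × 357 × tan(11.85°) = 149.8 km.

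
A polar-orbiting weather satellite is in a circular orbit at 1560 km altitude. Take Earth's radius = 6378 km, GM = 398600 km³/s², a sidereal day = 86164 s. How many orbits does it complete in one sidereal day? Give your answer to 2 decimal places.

12.24

Semi-major axis a = 6378 + 1560 = 7938 km. Period T = 2π√(a³/μ) = 2π√(7938³/398600) = 7038.5 s = 117.31 min.
Orbits per sidereal day = 86164 / 7038.5 = 12.242.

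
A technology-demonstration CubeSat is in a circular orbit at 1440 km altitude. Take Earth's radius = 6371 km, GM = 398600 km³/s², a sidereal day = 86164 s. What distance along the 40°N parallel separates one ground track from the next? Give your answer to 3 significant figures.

Semi-major axis a = 6371 + 1440 = 7811 km. Period T = 2π√(a³/μ) = 2π√(7811³/398600) = 6870.2 s = 114.50 min.
Node shift per orbit = (6870.2/86164) × 360° = 28.70°.
Equatorial spacing = 28.70 × 111.2 km/° = 3192 km.
At 40° latitude, spacing = 3192 × cos(40°) = 2445 km.

2450 km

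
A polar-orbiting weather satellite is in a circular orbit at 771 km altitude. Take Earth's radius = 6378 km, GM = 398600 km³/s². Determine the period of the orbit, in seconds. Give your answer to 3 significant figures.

Semi-major axis a = 6378 + 771 = 7149 km. Period T = 2π√(a³/μ) = 2π√(7149³/398600) = 6015.6 s = 100.26 min.

6020 seconds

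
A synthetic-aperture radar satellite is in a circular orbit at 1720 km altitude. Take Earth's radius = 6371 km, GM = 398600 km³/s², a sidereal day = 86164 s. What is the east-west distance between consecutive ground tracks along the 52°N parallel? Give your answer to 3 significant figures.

2070 km

Semi-major axis a = 6371 + 1720 = 8091 km. Period T = 2π√(a³/μ) = 2π√(8091³/398600) = 7242.9 s = 120.72 min.
Node shift per orbit = (7242.9/86164) × 360° = 30.26°.
Equatorial spacing = 30.26 × 111.2 km/° = 3365 km.
At 52° latitude, spacing = 3365 × cos(52°) = 2072 km.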